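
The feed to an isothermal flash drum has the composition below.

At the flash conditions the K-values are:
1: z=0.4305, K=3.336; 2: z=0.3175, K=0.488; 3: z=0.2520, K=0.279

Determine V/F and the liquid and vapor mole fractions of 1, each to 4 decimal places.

Rachford–Rice: g(V/F) = Σ zᵢ(Kᵢ−1)/(1+V/F(Kᵢ−1)) = 0.
Check two-phase: ΣzᵢKᵢ = 1.6614 > 1 and Σzᵢ/Kᵢ = 1.6829 > 1, so g(0) = 0.6614 > 0 and g(1) = -0.6829 < 0.
Iterate (Newton) starting at V/F = 0.5:
  V/F = 0.5000: g = -0.03875, g' = -0.9705 → V/F = 0.4601
  V/F = 0.4601: g = 0.00019, g' = -0.9815 → V/F = 0.4603
Converged at V/F = 0.4603.
Compositions from xᵢ = zᵢ/(1+V/F(Kᵢ−1)), yᵢ = Kᵢxᵢ:
  1: x = 0.2075, y = 0.6921
  2: x = 0.4154, y = 0.2027
  3: x = 0.3772, y = 0.1052

V/F = 0.4603, x_1 = 0.2075, y_1 = 0.6921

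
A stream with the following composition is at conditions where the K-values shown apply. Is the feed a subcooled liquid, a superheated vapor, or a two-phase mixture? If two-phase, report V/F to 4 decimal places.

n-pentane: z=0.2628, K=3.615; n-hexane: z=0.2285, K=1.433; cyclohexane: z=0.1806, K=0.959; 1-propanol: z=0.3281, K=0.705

ΣzᵢKᵢ = 1.6820; Σzᵢ/Kᵢ = 0.8859.
Since Σzᵢ/Kᵢ < 1 the mixture is above its dew point — single vapor phase.

superheated vapor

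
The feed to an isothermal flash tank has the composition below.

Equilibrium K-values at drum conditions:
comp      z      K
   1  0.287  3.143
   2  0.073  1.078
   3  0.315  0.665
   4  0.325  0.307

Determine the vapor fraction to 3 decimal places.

ψ = 0.273

Let ψ = V/F and solve Σ zᵢ(Kᵢ−1)/(1+ψ(Kᵢ−1)) = 0.
g(0) = ΣzᵢKᵢ − 1 = 0.290 and g(1) = 1 − Σzᵢ/Kᵢ = -0.691, so a root lies in (0, 1).
Newton iteration, ψ⁰ = 0.5:
  ψ = 0.500: g = -0.1690, g' = -0.724 → ψ = 0.267
  ψ = 0.267: g = 0.0049, g' = -0.812 → ψ = 0.273
Converged at ψ = 0.273.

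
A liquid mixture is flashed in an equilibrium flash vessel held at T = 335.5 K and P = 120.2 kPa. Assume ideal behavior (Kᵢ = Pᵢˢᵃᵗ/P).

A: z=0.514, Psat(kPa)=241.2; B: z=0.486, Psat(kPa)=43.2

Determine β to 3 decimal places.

Raoult's law: Kᵢ = Pᵢˢᵃᵗ/P = Pᵢˢᵃᵗ/120.2.
  K_A = 241.2/120.2 = 2.00666, K_B = 43.2/120.2 = 0.35940
Binary case is linear: z₁(K₁−1)(1+β(K₂−1)) + z₂(K₂−1)(1+β(K₁−1)) = 0
⇒ β = [z₁(K₁−1)+z₂(K₂−1)] / [−(K₁−1)(K₂−1)] = 0.2061/0.6449 = 0.320

β = 0.320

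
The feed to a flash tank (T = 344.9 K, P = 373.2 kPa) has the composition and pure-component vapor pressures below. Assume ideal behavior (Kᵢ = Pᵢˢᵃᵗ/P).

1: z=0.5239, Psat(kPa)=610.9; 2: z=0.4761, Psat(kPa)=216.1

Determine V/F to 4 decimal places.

Raoult's law: Kᵢ = Pᵢˢᵃᵗ/P = Pᵢˢᵃᵗ/373.2.
  K_1 = 610.9/373.2 = 1.636924, K_2 = 216.1/373.2 = 0.579046
Material balance + equilibrium reduce to Σ zᵢ(Kᵢ−1)/(1+V/F(Kᵢ−1)) = 0.
Check two-phase: ΣzᵢKᵢ = 1.1333 > 1 and Σzᵢ/Kᵢ = 1.1423 > 1, so g(0) = 0.1333 > 0 and g(1) = -0.1423 < 0.
Iterate (Newton) starting at V/F = 0.5:
  V/F = 0.5000: g = -0.00076, g' = -0.2576 → V/F = 0.4971
Converged at V/F = 0.4971.

V/F = 0.4971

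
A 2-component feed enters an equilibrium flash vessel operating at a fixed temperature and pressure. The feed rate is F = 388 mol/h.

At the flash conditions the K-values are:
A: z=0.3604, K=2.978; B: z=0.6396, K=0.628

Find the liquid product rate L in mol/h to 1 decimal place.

L = 137.6 mol/h

Let ψ = V/F and solve Σ zᵢ(Kᵢ−1)/(1+ψ(Kᵢ−1)) = 0.
g(0) = ΣzᵢKᵢ − 1 = 0.4749 and g(1) = 1 − Σzᵢ/Kᵢ = -0.1395, so a root lies in (0, 1).
Binary case is linear: z₁(K₁−1)(1+ψ(K₂−1)) + z₂(K₂−1)(1+ψ(K₁−1)) = 0
⇒ ψ = [z₁(K₁−1)+z₂(K₂−1)] / [−(K₁−1)(K₂−1)] = 0.47494/0.73582 = 0.6455
Then V = ψ·F = 0.6455·388 = 250.4 mol/h and L = F − V = 137.6 mol/h.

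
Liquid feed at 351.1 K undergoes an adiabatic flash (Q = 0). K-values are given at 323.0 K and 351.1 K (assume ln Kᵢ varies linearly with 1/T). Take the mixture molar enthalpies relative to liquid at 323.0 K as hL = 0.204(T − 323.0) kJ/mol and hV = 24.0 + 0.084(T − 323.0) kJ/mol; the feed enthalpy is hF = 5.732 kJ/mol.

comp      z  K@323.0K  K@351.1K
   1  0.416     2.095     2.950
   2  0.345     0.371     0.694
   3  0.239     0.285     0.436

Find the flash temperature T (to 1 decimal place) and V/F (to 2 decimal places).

T = 328.4 K, V/F = 0.20

Adiabatic flash: solve Rachford–Rice at each trial T, then check hF = ψ·hV(T) + (1−ψ)·hL(T).
  T = 323.0 K: K = (2.095, 0.371, 0.285), RR gives ψ = 0.093, H_out = 2.228 kJ/mol
  T = 351.1 K: K = (2.950, 0.694, 0.436), RR gives ψ = 0.674, H_out = 19.638 kJ/mol
  T = 337.1 K: K = (2.505, 0.515, 0.356), RR gives ψ = 0.364, H_out = 11.000 kJ/mol
  T = 330.1 K: K = (2.297, 0.439, 0.319), RR gives ψ = 0.231, H_out = 6.789 kJ/mol
  T = 326.6 K: K = (2.196, 0.404, 0.302), RR gives ψ = 0.164, H_out = 4.597 kJ/mol
  T = 328.4 K: K = (2.248, 0.422, 0.311), RR gives ψ = 0.198, H_out = 5.735 kJ/mol
Linear interpolation between T = 326.6 (H_out = 4.597) and T = 328.4 (H_out = 5.735) on hF = 5.732 gives T ≈ 328.4 K, at which ψ = 0.20.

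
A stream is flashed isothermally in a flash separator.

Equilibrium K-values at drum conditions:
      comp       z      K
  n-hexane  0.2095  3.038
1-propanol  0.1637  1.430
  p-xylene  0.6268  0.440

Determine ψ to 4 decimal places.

Rachford–Rice: g(ψ) = Σ zᵢ(Kᵢ−1)/(1+ψ(Kᵢ−1)) = 0.
Check two-phase: ΣzᵢKᵢ = 1.1463 > 1 and Σzᵢ/Kᵢ = 1.6080 > 1, so g(0) = 0.1463 > 0 and g(1) = -0.6080 < 0.
Newton–Raphson from ψ = 0.48:
  ψ = 0.4800: g = -0.20587, g' = -0.6108 → ψ = 0.1430
  ψ = 0.1430: g = 0.01540, g' = -0.7809 → ψ = 0.1627
  ψ = 0.1627: g = 0.00026, g' = -0.7552 → ψ = 0.1630
Converged at ψ = 0.1630.

ψ = 0.1630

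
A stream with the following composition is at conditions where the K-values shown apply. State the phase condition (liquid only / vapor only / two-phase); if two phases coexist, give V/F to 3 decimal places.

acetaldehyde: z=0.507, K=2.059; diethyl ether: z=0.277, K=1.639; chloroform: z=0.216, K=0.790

ΣzᵢKᵢ = 1.669; Σzᵢ/Kᵢ = 0.689.
Since Σzᵢ/Kᵢ < 1 the mixture is above its dew point — single vapor phase.

vapor only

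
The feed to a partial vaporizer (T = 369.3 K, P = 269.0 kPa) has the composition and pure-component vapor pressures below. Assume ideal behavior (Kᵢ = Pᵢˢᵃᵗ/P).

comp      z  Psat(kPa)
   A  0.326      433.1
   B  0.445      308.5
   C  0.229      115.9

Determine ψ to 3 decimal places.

Raoult's law: Kᵢ = Pᵢˢᵃᵗ/P = Pᵢˢᵃᵗ/269.0.
  K_A = 433.1/269.0 = 1.61004, K_B = 308.5/269.0 = 1.14684, K_C = 115.9/269.0 = 0.43086
Newton iteration, ψ⁰ = 0.5:
  ψ = 0.500: g = 0.0311, g' = -0.224 → ψ = 0.638
  ψ = 0.638: g = -0.0019, g' = -0.254 → ψ = 0.631
Converged at ψ = 0.631.

ψ = 0.631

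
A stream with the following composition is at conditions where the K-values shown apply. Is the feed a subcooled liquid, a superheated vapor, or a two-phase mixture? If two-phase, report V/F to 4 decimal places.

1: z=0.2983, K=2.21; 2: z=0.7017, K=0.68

two-phase, V/F = 0.3523

ΣzᵢKᵢ = 1.1364; Σzᵢ/Kᵢ = 1.1669.
Both exceed 1, so a two-phase solution exists.
Rachford–Rice: g(ψ) = Σ zᵢ(Kᵢ−1)/(1+ψ(Kᵢ−1)) = 0.
Iterate (Newton) starting at ψ = 0.41:
  ψ = 0.4100: g = -0.01720, g' = -0.2903 → ψ = 0.3508
  ψ = 0.3508: g = 0.00046, g' = -0.3064 → ψ = 0.3523
Converged at ψ = 0.3523.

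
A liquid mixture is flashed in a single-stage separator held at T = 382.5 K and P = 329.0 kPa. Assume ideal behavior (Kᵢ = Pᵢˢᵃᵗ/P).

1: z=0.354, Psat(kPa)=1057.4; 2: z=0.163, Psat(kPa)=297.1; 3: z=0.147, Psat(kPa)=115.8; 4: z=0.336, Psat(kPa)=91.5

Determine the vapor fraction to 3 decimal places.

ψ = 0.327

Raoult's law: Kᵢ = Pᵢˢᵃᵗ/P = Pᵢˢᵃᵗ/329.0.
  K_1 = 1057.4/329.0 = 3.21398, K_2 = 297.1/329.0 = 0.90304, K_3 = 115.8/329.0 = 0.35198, K_4 = 91.5/329.0 = 0.27812
Let ψ = V/F and solve Σ zᵢ(Kᵢ−1)/(1+ψ(Kᵢ−1)) = 0.
Feasibility: ΣzᵢKᵢ = 1.430, Σzᵢ/Kᵢ = 1.916 — both > 1, two phases present.
Iterate (Newton) starting at ψ = 0.5:
  ψ = 0.500: g = -0.1651, g' = -0.956 → ψ = 0.327
Converged at ψ = 0.327.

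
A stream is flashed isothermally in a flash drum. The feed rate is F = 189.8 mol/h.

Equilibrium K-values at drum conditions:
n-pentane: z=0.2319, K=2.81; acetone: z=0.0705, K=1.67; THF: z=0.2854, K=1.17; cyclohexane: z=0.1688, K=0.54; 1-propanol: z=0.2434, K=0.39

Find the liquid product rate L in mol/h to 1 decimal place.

Material balance + equilibrium reduce to Σ zᵢ(Kᵢ−1)/(1+ψ(Kᵢ−1)) = 0.
Check two-phase: ΣzᵢKᵢ = 1.2894 > 1 and Σzᵢ/Kᵢ = 1.3054 > 1, so g(0) = 0.2894 > 0 and g(1) = -0.3054 < 0.
Newton–Raphson from ψ = 0.5:
  ψ = 0.5000: g = -0.01404, g' = -0.4819 → ψ = 0.4709
Converged at ψ = 0.4709.
Then V = ψ·F = 0.4709·189.8 = 89.4 mol/h and L = F − V = 100.4 mol/h.

L = 100.4 mol/h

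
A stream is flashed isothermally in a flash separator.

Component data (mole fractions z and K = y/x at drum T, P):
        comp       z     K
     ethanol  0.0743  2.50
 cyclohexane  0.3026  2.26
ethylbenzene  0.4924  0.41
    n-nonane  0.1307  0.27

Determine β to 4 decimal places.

β = 0.1311

Material balance + equilibrium reduce to Σ zᵢ(Kᵢ−1)/(1+β(Kᵢ−1)) = 0.
g(0) = ΣzᵢKᵢ − 1 = 0.1068 and g(1) = 1 − Σzᵢ/Kᵢ = -0.8487, so a root lies in (0, 1).
Iterate (Newton) starting at β = 0.5:
  β = 0.5000: g = -0.26474, g' = -0.7530 → β = 0.1484
  β = 0.1484: g = -0.01304, g' = -0.7463 → β = 0.1309
  β = 0.1309: g = 0.00009, g' = -0.7572 → β = 0.1311
Converged at β = 0.1311.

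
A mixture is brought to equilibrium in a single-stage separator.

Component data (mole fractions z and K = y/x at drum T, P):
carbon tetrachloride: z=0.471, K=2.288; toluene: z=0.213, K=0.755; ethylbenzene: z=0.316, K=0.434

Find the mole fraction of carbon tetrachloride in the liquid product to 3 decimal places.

x_carbon tetrachloride = 0.262

Newton–Raphson from V/F = 0.33:
  V/F = 0.330: g = 0.1490, g' = -0.553 → V/F = 0.599
  V/F = 0.599: g = 0.0105, g' = -0.498 → V/F = 0.620
Converged at V/F = 0.620.
Compositions from xᵢ = zᵢ/(1+V/F(Kᵢ−1)), yᵢ = Kᵢxᵢ:
  carbon tetrachloride: x = 0.262, y = 0.599
  toluene: x = 0.251, y = 0.190
  ethylbenzene: x = 0.487, y = 0.211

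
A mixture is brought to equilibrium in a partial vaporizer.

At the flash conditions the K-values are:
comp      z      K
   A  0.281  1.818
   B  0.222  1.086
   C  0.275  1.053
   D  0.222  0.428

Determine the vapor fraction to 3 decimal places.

ψ = 0.573

Let ψ = V/F and solve Σ zᵢ(Kᵢ−1)/(1+ψ(Kᵢ−1)) = 0.
g(0) = ΣzᵢKᵢ − 1 = 0.137 and g(1) = 1 − Σzᵢ/Kᵢ = -0.139, so a root lies in (0, 1).
Iterate (Newton) starting at ψ = 0.62:
  ψ = 0.620: g = -0.0120, g' = -0.259 → ψ = 0.574
  ψ = 0.574: g = -0.0002, g' = -0.250 → ψ = 0.573
Converged at ψ = 0.573.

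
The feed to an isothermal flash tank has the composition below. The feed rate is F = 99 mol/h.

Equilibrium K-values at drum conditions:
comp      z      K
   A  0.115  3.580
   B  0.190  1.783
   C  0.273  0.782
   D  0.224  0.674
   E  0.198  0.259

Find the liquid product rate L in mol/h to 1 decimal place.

L = 77.3 mol/h

Material balance + equilibrium reduce to Σ zᵢ(Kᵢ−1)/(1+ψ(Kᵢ−1)) = 0.
Check two-phase: ΣzᵢKᵢ = 1.166 > 1 and Σzᵢ/Kᵢ = 1.585 > 1, so g(0) = 0.166 > 0 and g(1) = -0.585 < 0.
Iterate (Newton) starting at ψ = 0.5:
  ψ = 0.500: g = -0.1506, g' = -0.531 → ψ = 0.216
  ψ = 0.216: g = 0.0020, g' = -0.597 → ψ = 0.219
Converged at ψ = 0.220.
Then V = ψ·F = 0.2195·99 = 21.7 mol/h and L = F − V = 77.3 mol/h.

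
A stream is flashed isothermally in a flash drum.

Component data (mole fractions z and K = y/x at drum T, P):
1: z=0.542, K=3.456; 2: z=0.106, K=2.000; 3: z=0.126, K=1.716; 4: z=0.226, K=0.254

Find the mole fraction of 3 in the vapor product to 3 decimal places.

Rachford–Rice: g(V/F) = Σ zᵢ(Kᵢ−1)/(1+V/F(Kᵢ−1)) = 0.
g(0) = ΣzᵢKᵢ − 1 = 1.359 and g(1) = 1 − Σzᵢ/Kᵢ = -0.173, so a root lies in (0, 1).
Newton iteration, V/F⁰ = 0.47:
  V/F = 0.470: g = 0.4979, g' = -1.088 → V/F = 0.928
  V/F = 0.928: g = -0.0322, g' = -1.682 → V/F = 0.909
  V/F = 0.909: g = -0.0010, g' = -1.577 → V/F = 0.908
Converged at V/F = 0.908.
Compositions from xᵢ = zᵢ/(1+V/F(Kᵢ−1)), yᵢ = Kᵢxᵢ:
  1: x = 0.168, y = 0.580
  2: x = 0.056, y = 0.111
  3: x = 0.076, y = 0.131
  4: x = 0.700, y = 0.178

y_3 = 0.131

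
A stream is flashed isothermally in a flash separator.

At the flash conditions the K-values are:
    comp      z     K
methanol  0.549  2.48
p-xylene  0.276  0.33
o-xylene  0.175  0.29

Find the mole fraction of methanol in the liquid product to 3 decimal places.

Material balance + equilibrium reduce to Σ zᵢ(Kᵢ−1)/(1+V/F(Kᵢ−1)) = 0.
Check two-phase: ΣzᵢKᵢ = 1.503 > 1 and Σzᵢ/Kᵢ = 1.661 > 1, so g(0) = 0.503 > 0 and g(1) = -0.661 < 0.
Newton iteration, V/F⁰ = 0.5:
  V/F = 0.500: g = -0.0037, g' = -0.889 → V/F = 0.496
Converged at V/F = 0.496.
Compositions from xᵢ = zᵢ/(1+V/F(Kᵢ−1)), yᵢ = Kᵢxᵢ:
  methanol: x = 0.317, y = 0.785
  p-xylene: x = 0.413, y = 0.136
  o-xylene: x = 0.270, y = 0.078

x_methanol = 0.317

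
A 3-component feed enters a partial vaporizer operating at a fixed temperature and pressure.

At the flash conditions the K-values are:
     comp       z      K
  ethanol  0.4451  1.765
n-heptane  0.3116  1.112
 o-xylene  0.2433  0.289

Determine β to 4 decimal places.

Material balance + equilibrium reduce to Σ zᵢ(Kᵢ−1)/(1+β(Kᵢ−1)) = 0.
Check two-phase: ΣzᵢKᵢ = 1.2024 > 1 and Σzᵢ/Kᵢ = 1.3743 > 1, so g(0) = 0.2024 > 0 and g(1) = -0.3743 < 0.
Newton iteration, β⁰ = 0.68:
  β = 0.6800: g = -0.07849, g' = -0.5771 → β = 0.5440
  β = 0.5440: g = -0.00876, g' = -0.4604 → β = 0.5250
  β = 0.5250: g = -0.00011, g' = -0.4492 → β = 0.5247
Converged at β = 0.5247.

β = 0.5247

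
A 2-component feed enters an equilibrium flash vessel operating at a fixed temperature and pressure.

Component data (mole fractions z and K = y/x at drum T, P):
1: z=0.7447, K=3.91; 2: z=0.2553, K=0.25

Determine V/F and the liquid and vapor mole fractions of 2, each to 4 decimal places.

V/F = 0.9052, x_2 = 0.7951, y_2 = 0.1988

Iterate (Newton) starting at V/F = 0.5:
  V/F = 0.5000: g = 0.57636, g' = -1.4140 → V/F = 0.9076
  V/F = 0.9076: g = -0.00455, g' = -1.8844 → V/F = 0.9052
Converged at V/F = 0.9052.
Compositions from xᵢ = zᵢ/(1+V/F(Kᵢ−1)), yᵢ = Kᵢxᵢ:
  1: x = 0.2049, y = 0.8012
  2: x = 0.7951, y = 0.1988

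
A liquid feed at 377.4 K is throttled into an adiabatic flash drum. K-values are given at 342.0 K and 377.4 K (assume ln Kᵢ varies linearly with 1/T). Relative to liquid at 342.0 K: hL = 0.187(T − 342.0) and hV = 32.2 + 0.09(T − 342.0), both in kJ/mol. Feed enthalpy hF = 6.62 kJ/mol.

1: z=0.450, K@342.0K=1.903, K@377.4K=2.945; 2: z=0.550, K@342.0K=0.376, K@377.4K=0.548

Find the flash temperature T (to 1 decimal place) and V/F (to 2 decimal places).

T = 345.5 K, V/F = 0.19

Adiabatic flash: solve Rachford–Rice at each trial T, then check hF = ψ·hV(T) + (1−ψ)·hL(T).
  T = 342.0 K: K = (1.903, 0.376), RR gives ψ = 0.112, H_out = 3.609 kJ/mol
  T = 377.4 K: K = (2.945, 0.548), RR gives ψ = 0.713, H_out = 27.124 kJ/mol
  T = 359.7 K: K = (2.393, 0.458), RR gives ψ = 0.436, H_out = 16.589 kJ/mol
  T = 350.9 K: K = (2.142, 0.416), RR gives ψ = 0.289, H_out = 10.725 kJ/mol
  T = 346.4 K: K = (2.019, 0.396), RR gives ψ = 0.205, H_out = 7.332 kJ/mol
  T = 344.2 K: K = (1.960, 0.386), RR gives ψ = 0.160, H_out = 5.529 kJ/mol
Linear interpolation between T = 344.2 (H_out = 5.529) and T = 346.4 (H_out = 7.332) on hF = 6.62 gives T ≈ 345.5 K, at which ψ = 0.19.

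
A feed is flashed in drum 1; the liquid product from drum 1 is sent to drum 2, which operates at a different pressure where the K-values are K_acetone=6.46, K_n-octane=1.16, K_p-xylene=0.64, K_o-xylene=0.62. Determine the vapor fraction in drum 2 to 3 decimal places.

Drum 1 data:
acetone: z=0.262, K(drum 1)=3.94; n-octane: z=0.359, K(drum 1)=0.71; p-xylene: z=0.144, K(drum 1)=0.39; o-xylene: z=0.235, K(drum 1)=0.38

Drum 1:
Rachford–Rice: g(ψ₁) = Σ zᵢ(Kᵢ−1)/(1+ψ₁(Kᵢ−1)) = 0.
Check two-phase: ΣzᵢKᵢ = 1.433 > 1 and Σzᵢ/Kᵢ = 1.560 > 1, so g(0) = 0.433 > 0 and g(1) = -0.560 < 0.
Newton–Raphson from ψ₁ = 0.5:
  ψ₁ = 0.500: g = -0.1475, g' = -0.713 → ψ₁ = 0.293
  ψ₁ = 0.293: g = 0.0148, g' = -0.904 → ψ₁ = 0.310
Converged at ψ₁ = 0.310.
Drum-1 compositions:
  acetone: x = 0.137, y = 0.540
  n-octane: x = 0.394, y = 0.280
  p-xylene: x = 0.178, y = 0.069
  o-xylene: x = 0.291, y = 0.111
Drum-2 feed = drum-1 liquid: z₂ = (0.1371, 0.3944, 0.1776, 0.2909).
Drum 2:
Rachford–Rice: g(ψ₂) = Σ zᵢ(Kᵢ−1)/(1+ψ₂(Kᵢ−1)) = 0.
g(0) = ΣzᵢKᵢ − 1 = 0.637 and g(1) = 1 − Σzᵢ/Kᵢ = -0.108, so a root lies in (0, 1).
Iterate (Newton) starting at ψ₂ = 0.5:
  ψ₂ = 0.500: g = 0.0447, g' = -0.401 → ψ₂ = 0.612
  ψ₂ = 0.612: g = 0.0040, g' = -0.335 → ψ₂ = 0.624
Converged at ψ₂ = 0.624.
  acetone: x = 0.031, y = 0.201
  n-octane: x = 0.359, y = 0.416
  p-xylene: x = 0.229, y = 0.147
  o-xylene: x = 0.381, y = 0.236

V/F (drum 2) = 0.624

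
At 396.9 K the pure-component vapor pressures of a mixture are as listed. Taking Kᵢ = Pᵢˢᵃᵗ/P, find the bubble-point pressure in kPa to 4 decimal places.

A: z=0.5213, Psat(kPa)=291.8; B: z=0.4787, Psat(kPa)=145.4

Pbub = 221.7183 kPa

At the bubble point ψ → 0, so ΣzᵢKᵢ = 1 with Kᵢ = Pᵢˢᵃᵗ/P ⇒ P = ΣzᵢPᵢˢᵃᵗ.
P = 0.5213·291.8 + 0.4787·145.4 = 221.7183 kPa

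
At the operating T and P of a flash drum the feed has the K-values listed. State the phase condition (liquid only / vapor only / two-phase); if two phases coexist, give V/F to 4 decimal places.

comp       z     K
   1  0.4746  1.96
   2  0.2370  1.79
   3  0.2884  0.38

two-phase, V/F = 0.8274

ΣzᵢKᵢ = 1.4640; Σzᵢ/Kᵢ = 1.1335.
Both exceed 1, so a two-phase solution exists.
Rachford–Rice: g(ψ) = Σ zᵢ(Kᵢ−1)/(1+ψ(Kᵢ−1)) = 0.
Newton iteration, ψ⁰ = 0.5:
  ψ = 0.5000: g = 0.18292, g' = -0.5085 → ψ = 0.8597
  ψ = 0.8597: g = -0.02178, g' = -0.6921 → ψ = 0.8282
  ψ = 0.8282: g = -0.00055, g' = -0.6582 → ψ = 0.8274
Converged at ψ = 0.8274.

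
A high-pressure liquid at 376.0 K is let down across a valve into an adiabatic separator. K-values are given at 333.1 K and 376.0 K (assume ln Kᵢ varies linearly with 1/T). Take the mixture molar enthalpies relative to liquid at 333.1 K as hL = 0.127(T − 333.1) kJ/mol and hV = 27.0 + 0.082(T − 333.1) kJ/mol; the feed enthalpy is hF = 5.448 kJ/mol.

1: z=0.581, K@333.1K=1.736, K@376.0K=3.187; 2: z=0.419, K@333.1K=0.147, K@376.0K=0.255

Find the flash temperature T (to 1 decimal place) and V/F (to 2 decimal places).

Adiabatic flash: solve Rachford–Rice at each trial T, then check hF = ψ·hV(T) + (1−ψ)·hL(T).
  T = 333.1 K: K = (1.736, 0.147), RR gives ψ = 0.112, H_out = 3.019 kJ/mol
  T = 376.0 K: K = (3.187, 0.255), RR gives ψ = 0.588, H_out = 20.196 kJ/mol
  T = 354.6 K: K = (2.397, 0.197), RR gives ψ = 0.424, H_out = 13.760 kJ/mol
  T = 343.9 K: K = (2.052, 0.171), RR gives ψ = 0.303, H_out = 9.395 kJ/mol
  T = 338.5 K: K = (1.890, 0.159), RR gives ψ = 0.220, H_out = 6.567 kJ/mol
  T = 335.8 K: K = (1.812, 0.153), RR gives ψ = 0.170, H_out = 4.906 kJ/mol
  T = 337.1 K: K = (1.849, 0.156), RR gives ψ = 0.195, H_out = 5.730 kJ/mol
  T = 336.5 K: K = (1.832, 0.154), RR gives ψ = 0.183, H_out = 5.356 kJ/mol
Linear interpolation between T = 336.5 (H_out = 5.356) and T = 337.1 (H_out = 5.730) on hF = 5.448 gives T ≈ 336.6 K, at which ψ = 0.19.

T = 336.6 K, V/F = 0.19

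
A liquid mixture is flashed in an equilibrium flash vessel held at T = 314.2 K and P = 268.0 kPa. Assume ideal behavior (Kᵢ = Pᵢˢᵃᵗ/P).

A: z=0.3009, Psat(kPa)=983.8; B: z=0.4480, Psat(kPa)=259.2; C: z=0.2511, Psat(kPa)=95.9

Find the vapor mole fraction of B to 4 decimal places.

y_B = 0.4428

Raoult's law: Kᵢ = Pᵢˢᵃᵗ/P = Pᵢˢᵃᵗ/268.0.
  K_A = 983.8/268.0 = 3.670896, K_B = 259.2/268.0 = 0.967164, K_C = 95.9/268.0 = 0.357836
Newton iteration, V/F⁰ = 0.5:
  V/F = 0.5000: g = 0.09166, g' = -0.6187 → V/F = 0.6481
  V/F = 0.6481: g = 0.00302, g' = -0.5921 → V/F = 0.6533
Converged at V/F = 0.6532.
Compositions from xᵢ = zᵢ/(1+V/F(Kᵢ−1)), yᵢ = Kᵢxᵢ:
  A: x = 0.1096, y = 0.4024
  B: x = 0.4578, y = 0.4428
  C: x = 0.4326, y = 0.1548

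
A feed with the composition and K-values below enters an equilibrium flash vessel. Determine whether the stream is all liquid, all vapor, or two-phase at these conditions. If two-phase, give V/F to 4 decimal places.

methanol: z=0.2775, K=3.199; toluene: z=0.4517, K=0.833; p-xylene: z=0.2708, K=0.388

two-phase, V/F = 0.4435

ΣzᵢKᵢ = 1.3691; Σzᵢ/Kᵢ = 1.3269.
Both exceed 1, so a two-phase solution exists.
Material balance + equilibrium reduce to Σ zᵢ(Kᵢ−1)/(1+ψ(Kᵢ−1)) = 0.
Newton iteration, ψ⁰ = 0.5:
  ψ = 0.5000: g = -0.03046, g' = -0.5300 → ψ = 0.4425
  ψ = 0.4425: g = 0.00053, g' = -0.5501 → ψ = 0.4435
Converged at ψ = 0.4435.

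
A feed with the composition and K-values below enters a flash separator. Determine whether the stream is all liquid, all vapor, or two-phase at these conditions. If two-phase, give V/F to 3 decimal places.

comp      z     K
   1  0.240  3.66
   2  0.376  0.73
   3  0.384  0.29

two-phase, V/F = 0.192

ΣzᵢKᵢ = 1.264; Σzᵢ/Kᵢ = 1.905.
Both exceed 1, so a two-phase solution exists.
Rachford–Rice: g(ψ) = Σ zᵢ(Kᵢ−1)/(1+ψ(Kᵢ−1)) = 0.
Newton–Raphson from ψ = 0.5:
  ψ = 0.500: g = -0.2661, g' = -0.815 → ψ = 0.173
  ψ = 0.173: g = 0.0194, g' = -1.077 → ψ = 0.191
  ψ = 0.191: g = 0.0004, g' = -1.035 → ψ = 0.192
Converged at ψ = 0.192.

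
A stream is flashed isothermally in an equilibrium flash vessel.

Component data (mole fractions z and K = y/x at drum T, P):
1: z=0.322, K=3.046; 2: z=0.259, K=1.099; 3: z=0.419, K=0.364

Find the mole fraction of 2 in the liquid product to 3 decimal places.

Material balance + equilibrium reduce to Σ zᵢ(Kᵢ−1)/(1+ψ(Kᵢ−1)) = 0.
Feasibility: ΣzᵢKᵢ = 1.418, Σzᵢ/Kᵢ = 1.492 — both > 1, two phases present.
Newton iteration, ψ⁰ = 0.5:
  ψ = 0.500: g = -0.0406, g' = -0.696 → ψ = 0.442
Converged at ψ = 0.442.
Compositions from xᵢ = zᵢ/(1+ψ(Kᵢ−1)), yᵢ = Kᵢxᵢ:
  1: x = 0.169, y = 0.515
  2: x = 0.248, y = 0.273
  3: x = 0.583, y = 0.212

x_2 = 0.248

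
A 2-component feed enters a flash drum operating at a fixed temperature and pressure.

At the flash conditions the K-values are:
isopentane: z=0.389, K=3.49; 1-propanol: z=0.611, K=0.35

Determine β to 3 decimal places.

Material balance + equilibrium reduce to Σ zᵢ(Kᵢ−1)/(1+β(Kᵢ−1)) = 0.
Feasibility: ΣzᵢKᵢ = 1.571, Σzᵢ/Kᵢ = 1.857 — both > 1, two phases present.
Newton iteration, β⁰ = 0.5:
  β = 0.500: g = -0.1569, g' = -1.045 → β = 0.350
  β = 0.350: g = 0.0036, g' = -1.121 → β = 0.353
Converged at β = 0.353.

β = 0.353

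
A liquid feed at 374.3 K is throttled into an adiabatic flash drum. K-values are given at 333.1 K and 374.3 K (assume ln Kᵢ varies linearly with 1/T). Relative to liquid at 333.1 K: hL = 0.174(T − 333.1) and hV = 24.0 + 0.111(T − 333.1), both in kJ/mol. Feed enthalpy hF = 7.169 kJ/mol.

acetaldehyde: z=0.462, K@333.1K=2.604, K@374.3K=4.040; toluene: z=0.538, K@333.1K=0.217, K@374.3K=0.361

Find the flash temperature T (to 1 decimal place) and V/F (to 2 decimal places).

T = 336.0 K, V/F = 0.28

Adiabatic flash: solve Rachford–Rice at each trial T, then check hF = ψ·hV(T) + (1−ψ)·hL(T).
  T = 333.1 K: K = (2.604, 0.217), RR gives ψ = 0.255, H_out = 6.111 kJ/mol
  T = 374.3 K: K = (4.040, 0.361), RR gives ψ = 0.546, H_out = 18.856 kJ/mol
  T = 353.7 K: K = (3.285, 0.284), RR gives ψ = 0.410, H_out = 12.890 kJ/mol
  T = 343.4 K: K = (2.935, 0.249), RR gives ψ = 0.337, H_out = 9.671 kJ/mol
  T = 338.2 K: K = (2.765, 0.233), RR gives ψ = 0.297, H_out = 7.928 kJ/mol
  T = 335.6 K: K = (2.683, 0.225), RR gives ψ = 0.276, H_out = 7.017 kJ/mol
  T = 336.9 K: K = (2.724, 0.229), RR gives ψ = 0.287, H_out = 7.477 kJ/mol
Linear interpolation between T = 335.6 (H_out = 7.017) and T = 336.9 (H_out = 7.477) on hF = 7.169 gives T ≈ 336.0 K, at which ψ = 0.28.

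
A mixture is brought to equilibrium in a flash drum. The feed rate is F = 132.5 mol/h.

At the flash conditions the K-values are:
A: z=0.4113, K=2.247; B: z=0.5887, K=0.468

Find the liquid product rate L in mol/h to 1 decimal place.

Material balance + equilibrium reduce to Σ zᵢ(Kᵢ−1)/(1+ψ(Kᵢ−1)) = 0.
Feasibility: ΣzᵢKᵢ = 1.1997, Σzᵢ/Kᵢ = 1.4410 — both > 1, two phases present.
Binary case is linear: z₁(K₁−1)(1+ψ(K₂−1)) + z₂(K₂−1)(1+ψ(K₁−1)) = 0
⇒ ψ = [z₁(K₁−1)+z₂(K₂−1)] / [−(K₁−1)(K₂−1)] = 0.19970/0.66340 = 0.3010
Then V = ψ·F = 0.3010·132.5 = 39.9 mol/h and L = F − V = 92.6 mol/h.

L = 92.6 mol/h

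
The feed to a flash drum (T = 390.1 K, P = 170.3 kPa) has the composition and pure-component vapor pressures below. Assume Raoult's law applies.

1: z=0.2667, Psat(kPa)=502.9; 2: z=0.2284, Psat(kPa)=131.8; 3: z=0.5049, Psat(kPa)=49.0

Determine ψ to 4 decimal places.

Raoult's law: Kᵢ = Pᵢˢᵃᵗ/P = Pᵢˢᵃᵗ/170.3.
  K_1 = 502.9/170.3 = 2.953024, K_2 = 131.8/170.3 = 0.773928, K_3 = 49.0/170.3 = 0.287728
Rachford–Rice: g(ψ) = Σ zᵢ(Kᵢ−1)/(1+ψ(Kᵢ−1)) = 0.
g(0) = ΣzᵢKᵢ − 1 = 0.1096 and g(1) = 1 − Σzᵢ/Kᵢ = -1.1402, so a root lies in (0, 1).
Newton–Raphson from ψ = 0.48:
  ψ = 0.4800: g = -0.33553, g' = -0.8771 → ψ = 0.0975
  ψ = 0.0975: g = -0.00167, g' = -1.0259 → ψ = 0.0958
Converged at ψ = 0.0958.

ψ = 0.0958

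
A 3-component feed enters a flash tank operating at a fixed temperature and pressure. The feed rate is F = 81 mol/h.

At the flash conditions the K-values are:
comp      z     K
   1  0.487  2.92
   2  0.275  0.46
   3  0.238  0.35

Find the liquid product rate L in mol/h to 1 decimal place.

L = 36.2 mol/h

Rachford–Rice: g(ψ) = Σ zᵢ(Kᵢ−1)/(1+ψ(Kᵢ−1)) = 0.
g(0) = ΣzᵢKᵢ − 1 = 0.632 and g(1) = 1 − Σzᵢ/Kᵢ = -0.445, so a root lies in (0, 1).
Newton iteration, ψ⁰ = 0.65:
  ψ = 0.650: g = -0.0807, g' = -0.847 → ψ = 0.555
  ψ = 0.555: g = -0.0011, g' = -0.830 → ψ = 0.553
Converged at ψ = 0.553.
Then V = ψ·F = 0.5533·81 = 44.8 mol/h and L = F − V = 36.2 mol/h.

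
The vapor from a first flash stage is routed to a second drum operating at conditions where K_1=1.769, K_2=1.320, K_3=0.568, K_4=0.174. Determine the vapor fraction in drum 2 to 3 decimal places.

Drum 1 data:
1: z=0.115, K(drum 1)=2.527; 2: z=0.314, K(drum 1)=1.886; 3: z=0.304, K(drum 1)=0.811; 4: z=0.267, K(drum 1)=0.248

Drum 1:
Material balance + equilibrium reduce to Σ zᵢ(Kᵢ−1)/(1+ψ₁(Kᵢ−1)) = 0.
Feasibility: ΣzᵢKᵢ = 1.196, Σzᵢ/Kᵢ = 1.663 — both > 1, two phases present.
Newton iteration, ψ₁⁰ = 0.5:
  ψ₁ = 0.500: g = -0.0928, g' = -0.606 → ψ₁ = 0.347
  ψ₁ = 0.347: g = -0.0054, g' = -0.548 → ψ₁ = 0.337
Converged at ψ₁ = 0.337.
Drum-1 compositions:
  1: x = 0.076, y = 0.192
  2: x = 0.242, y = 0.456
  3: x = 0.325, y = 0.263
  4: x = 0.358, y = 0.089
Drum-2 feed = drum-1 vapor: z₂ = (0.1919, 0.4561, 0.2633, 0.0887).
Drum 2:
Rachford–Rice: g(ψ₂) = Σ zᵢ(Kᵢ−1)/(1+ψ₂(Kᵢ−1)) = 0.
Check two-phase: ΣzᵢKᵢ = 1.107 > 1 and Σzᵢ/Kᵢ = 1.427 > 1, so g(0) = 0.107 > 0 and g(1) = -0.427 < 0.
Iterate (Newton) starting at ψ₂ = 0.49:
  ψ₂ = 0.490: g = -0.0340, g' = -0.345 → ψ₂ = 0.391
  ψ₂ = 0.391: g = -0.0020, g' = -0.307 → ψ₂ = 0.385
Converged at ψ₂ = 0.385.
  1: x = 0.148, y = 0.262
  2: x = 0.406, y = 0.536
  3: x = 0.316, y = 0.179
  4: x = 0.130, y = 0.023

V/F (drum 2) = 0.385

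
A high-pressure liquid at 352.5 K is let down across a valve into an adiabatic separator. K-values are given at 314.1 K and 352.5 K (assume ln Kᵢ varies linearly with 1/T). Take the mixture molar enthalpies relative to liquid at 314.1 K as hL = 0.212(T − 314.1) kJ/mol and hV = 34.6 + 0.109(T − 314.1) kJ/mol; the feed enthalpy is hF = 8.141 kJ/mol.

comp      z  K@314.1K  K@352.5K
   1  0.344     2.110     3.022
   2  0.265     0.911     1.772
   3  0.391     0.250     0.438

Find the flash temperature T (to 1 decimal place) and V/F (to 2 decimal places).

Adiabatic flash: solve Rachford–Rice at each trial T, then check hF = ψ·hV(T) + (1−ψ)·hL(T).
  T = 314.1 K: K = (2.110, 0.911, 0.250), RR gives ψ = 0.105, H_out = 3.625 kJ/mol
  T = 352.5 K: K = (3.022, 1.772, 0.438), RR gives ψ = 0.790, H_out = 32.335 kJ/mol
  T = 333.3 K: K = (2.551, 1.295, 0.336), RR gives ψ = 0.470, H_out = 19.411 kJ/mol
  T = 323.7 K: K = (2.327, 1.092, 0.291), RR gives ψ = 0.297, H_out = 12.022 kJ/mol
  T = 318.9 K: K = (2.217, 0.999, 0.270), RR gives ψ = 0.204, H_out = 7.966 kJ/mol
  T = 321.3 K: K = (2.272, 1.045, 0.281), RR gives ψ = 0.251, H_out = 10.027 kJ/mol
Linear interpolation between T = 318.9 (H_out = 7.966) and T = 321.3 (H_out = 10.027) on hF = 8.141 gives T ≈ 319.1 K, at which ψ = 0.21.

T = 319.1 K, V/F = 0.21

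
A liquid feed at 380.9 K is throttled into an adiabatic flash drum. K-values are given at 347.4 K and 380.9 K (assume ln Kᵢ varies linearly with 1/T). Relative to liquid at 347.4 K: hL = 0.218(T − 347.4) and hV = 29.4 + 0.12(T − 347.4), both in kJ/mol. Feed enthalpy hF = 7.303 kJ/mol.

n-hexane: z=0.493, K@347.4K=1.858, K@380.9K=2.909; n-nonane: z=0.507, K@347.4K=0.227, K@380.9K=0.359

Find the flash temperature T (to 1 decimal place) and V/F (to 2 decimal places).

Adiabatic flash: solve Rachford–Rice at each trial T, then check hF = ψ·hV(T) + (1−ψ)·hL(T).
  T = 347.4 K: K = (1.858, 0.227), RR gives ψ = 0.047, H_out = 1.378 kJ/mol
  T = 380.9 K: K = (2.909, 0.359), RR gives ψ = 0.504, H_out = 20.454 kJ/mol
  T = 364.1 K: K = (2.347, 0.288), RR gives ψ = 0.316, H_out = 12.425 kJ/mol
  T = 355.8 K: K = (2.096, 0.257), RR gives ψ = 0.201, H_out = 7.561 kJ/mol
  T = 351.6 K: K = (1.975, 0.242), RR gives ψ = 0.130, H_out = 4.680 kJ/mol
  T = 353.7 K: K = (2.035, 0.249), RR gives ψ = 0.166, H_out = 6.165 kJ/mol
Linear interpolation between T = 353.7 (H_out = 6.165) and T = 355.8 (H_out = 7.561) on hF = 7.303 gives T ≈ 355.4 K, at which ψ = 0.19.

T = 355.4 K, V/F = 0.19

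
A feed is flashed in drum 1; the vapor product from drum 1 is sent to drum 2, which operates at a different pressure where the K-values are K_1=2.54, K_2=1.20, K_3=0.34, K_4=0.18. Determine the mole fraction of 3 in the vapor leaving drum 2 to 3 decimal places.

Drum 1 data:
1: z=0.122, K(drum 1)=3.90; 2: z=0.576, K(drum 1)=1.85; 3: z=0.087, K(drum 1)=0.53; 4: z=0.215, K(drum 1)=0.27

y_3 (drum 2) = 0.036

Drum 1:
Material balance + equilibrium reduce to Σ zᵢ(Kᵢ−1)/(1+ψ₁(Kᵢ−1)) = 0.
g(0) = ΣzᵢKᵢ − 1 = 0.646 and g(1) = 1 − Σzᵢ/Kᵢ = -0.303, so a root lies in (0, 1).
Newton–Raphson from ψ₁ = 0.58:
  ψ₁ = 0.580: g = 0.1314, g' = -0.710 → ψ₁ = 0.765
  ψ₁ = 0.765: g = -0.0127, g' = -0.886 → ψ₁ = 0.751
  ψ₁ = 0.751: g = -0.0002, g' = -0.863 → ψ₁ = 0.750
Converged at ψ₁ = 0.750.
Drum-1 compositions:
  1: x = 0.038, y = 0.150
  2: x = 0.352, y = 0.651
  3: x = 0.134, y = 0.071
  4: x = 0.476, y = 0.128
Drum-2 feed = drum-1 vapor: z₂ = (0.1498, 0.6506, 0.0712, 0.1284).
Drum 2:
Let ψ₂ = V/F and solve Σ zᵢ(Kᵢ−1)/(1+ψ₂(Kᵢ−1)) = 0.
g(0) = ΣzᵢKᵢ − 1 = 0.208 and g(1) = 1 − Σzᵢ/Kᵢ = -0.524, so a root lies in (0, 1).
Iterate (Newton) starting at ψ₂ = 0.36:
  ψ₂ = 0.360: g = 0.0587, g' = -0.397 → ψ₂ = 0.508
  ψ₂ = 0.508: g = -0.0036, g' = -0.457 → ψ₂ = 0.500
Converged at ψ₂ = 0.500.
  1: x = 0.085, y = 0.215
  2: x = 0.591, y = 0.710
  3: x = 0.106, y = 0.036
  4: x = 0.218, y = 0.039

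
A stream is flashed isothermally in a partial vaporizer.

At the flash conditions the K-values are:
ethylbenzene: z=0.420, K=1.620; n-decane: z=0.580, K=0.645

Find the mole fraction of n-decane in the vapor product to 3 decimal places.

Newton iteration, ψ⁰ = 0.55:
  ψ = 0.550: g = -0.0617, g' = -0.203 → ψ = 0.246
  ψ = 0.246: g = 0.0004, g' = -0.209 → ψ = 0.248
Converged at ψ = 0.248.
Compositions from xᵢ = zᵢ/(1+ψ(Kᵢ−1)), yᵢ = Kᵢxᵢ:
  ethylbenzene: x = 0.364, y = 0.590
  n-decane: x = 0.636, y = 0.410

y_n-decane = 0.410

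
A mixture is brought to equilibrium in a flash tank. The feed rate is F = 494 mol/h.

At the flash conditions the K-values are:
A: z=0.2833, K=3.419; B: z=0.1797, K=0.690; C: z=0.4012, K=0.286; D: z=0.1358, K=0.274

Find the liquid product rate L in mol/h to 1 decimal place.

Material balance + equilibrium reduce to Σ zᵢ(Kᵢ−1)/(1+ψ(Kᵢ−1)) = 0.
Feasibility: ΣzᵢKᵢ = 1.2445, Σzᵢ/Kᵢ = 2.2417 — both > 1, two phases present.
Newton–Raphson from ψ = 0.43:
  ψ = 0.4300: g = -0.28508, g' = -0.9985 → ψ = 0.1445
  ψ = 0.1445: g = 0.01994, g' = -1.2728 → ψ = 0.1602
  ψ = 0.1602: g = 0.00032, g' = -1.2327 → ψ = 0.1604
Converged at ψ = 0.1604.
Then V = ψ·F = 0.1604·494 = 79.2 mol/h and L = F − V = 414.8 mol/h.

L = 414.8 mol/h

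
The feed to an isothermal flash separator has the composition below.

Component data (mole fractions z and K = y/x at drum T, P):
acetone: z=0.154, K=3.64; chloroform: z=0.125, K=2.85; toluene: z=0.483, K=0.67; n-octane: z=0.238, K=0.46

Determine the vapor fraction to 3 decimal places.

Rachford–Rice: g(ψ) = Σ zᵢ(Kᵢ−1)/(1+ψ(Kᵢ−1)) = 0.
Feasibility: ΣzᵢKᵢ = 1.350, Σzᵢ/Kᵢ = 1.324 — both > 1, two phases present.
Iterate (Newton) starting at ψ = 0.65:
  ψ = 0.650: g = -0.1463, g' = -0.484 → ψ = 0.348
  ψ = 0.348: g = 0.0145, g' = -0.623 → ψ = 0.371
Converged at ψ = 0.371.

ψ = 0.371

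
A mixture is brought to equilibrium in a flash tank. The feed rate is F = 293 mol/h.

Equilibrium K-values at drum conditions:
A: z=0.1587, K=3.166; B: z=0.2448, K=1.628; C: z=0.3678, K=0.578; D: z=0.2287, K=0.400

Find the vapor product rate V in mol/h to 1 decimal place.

Material balance + equilibrium reduce to Σ zᵢ(Kᵢ−1)/(1+ψ(Kᵢ−1)) = 0.
Check two-phase: ΣzᵢKᵢ = 1.2050 > 1 and Σzᵢ/Kᵢ = 1.4086 > 1, so g(0) = 0.2050 > 0 and g(1) = -0.4086 < 0.
Newton iteration, ψ⁰ = 0.5:
  ψ = 0.5000: g = -0.11073, g' = -0.5008 → ψ = 0.2789
  ψ = 0.2789: g = 0.00441, g' = -0.5622 → ψ = 0.2867
  ψ = 0.2867: g = 0.00002, g' = -0.5575 → ψ = 0.2868
Converged at ψ = 0.2868.
Then V = ψ·F = 0.2868·293 = 84.0 mol/h and L = F − V = 209.0 mol/h.

V = 84.0 mol/h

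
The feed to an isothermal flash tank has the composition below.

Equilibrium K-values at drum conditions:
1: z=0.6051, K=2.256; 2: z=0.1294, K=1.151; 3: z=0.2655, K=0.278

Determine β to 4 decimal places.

β = 0.7399

Material balance + equilibrium reduce to Σ zᵢ(Kᵢ−1)/(1+β(Kᵢ−1)) = 0.
g(0) = ΣzᵢKᵢ − 1 = 0.5879 and g(1) = 1 − Σzᵢ/Kᵢ = -0.3357, so a root lies in (0, 1).
Newton–Raphson from β = 0.5:
  β = 0.5000: g = 0.18502, g' = -0.7017 → β = 0.7637
  β = 0.7637: g = -0.02185, g' = -0.9387 → β = 0.7404
  β = 0.7404: g = -0.00049, g' = -0.8976 → β = 0.7399
Converged at β = 0.7399.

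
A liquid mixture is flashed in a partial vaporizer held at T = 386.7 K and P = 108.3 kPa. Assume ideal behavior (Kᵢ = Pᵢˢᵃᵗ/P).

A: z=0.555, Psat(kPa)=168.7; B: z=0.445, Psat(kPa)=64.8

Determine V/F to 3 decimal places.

V/F = 0.584

Raoult's law: Kᵢ = Pᵢˢᵃᵗ/P = Pᵢˢᵃᵗ/108.3.
  K_A = 168.7/108.3 = 1.55771, K_B = 64.8/108.3 = 0.59834
Rachford–Rice: g(V/F) = Σ zᵢ(Kᵢ−1)/(1+V/F(Kᵢ−1)) = 0.
g(0) = ΣzᵢKᵢ − 1 = 0.131 and g(1) = 1 − Σzᵢ/Kᵢ = -0.100, so a root lies in (0, 1).
Binary case is linear: z₁(K₁−1)(1+V/F(K₂−1)) + z₂(K₂−1)(1+V/F(K₁−1)) = 0
⇒ V/F = [z₁(K₁−1)+z₂(K₂−1)] / [−(K₁−1)(K₂−1)] = 0.1308/0.2240 = 0.584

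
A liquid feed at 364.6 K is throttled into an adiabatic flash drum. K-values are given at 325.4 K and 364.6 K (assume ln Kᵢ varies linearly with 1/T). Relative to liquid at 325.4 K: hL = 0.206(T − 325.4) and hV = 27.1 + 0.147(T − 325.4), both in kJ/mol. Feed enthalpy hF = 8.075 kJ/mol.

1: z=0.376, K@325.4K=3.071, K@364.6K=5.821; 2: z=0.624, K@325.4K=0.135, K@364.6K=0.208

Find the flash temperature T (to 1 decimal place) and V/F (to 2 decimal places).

Adiabatic flash: solve Rachford–Rice at each trial T, then check hF = ψ·hV(T) + (1−ψ)·hL(T).
  T = 325.4 K: K = (3.071, 0.135), RR gives ψ = 0.133, H_out = 3.615 kJ/mol
  T = 364.6 K: K = (5.821, 0.208), RR gives ψ = 0.345, H_out = 16.635 kJ/mol
  T = 345.0 K: K = (4.306, 0.170), RR gives ψ = 0.264, H_out = 10.888 kJ/mol
  T = 335.2 K: K = (3.654, 0.152), RR gives ψ = 0.208, H_out = 7.541 kJ/mol
  T = 340.1 K: K = (3.971, 0.161), RR gives ψ = 0.238, H_out = 9.270 kJ/mol
  T = 337.6 K: K = (3.807, 0.156), RR gives ψ = 0.223, H_out = 8.403 kJ/mol
Linear interpolation between T = 335.2 (H_out = 7.541) and T = 337.6 (H_out = 8.403) on hF = 8.075 gives T ≈ 336.7 K, at which ψ = 0.22.

T = 336.7 K, V/F = 0.22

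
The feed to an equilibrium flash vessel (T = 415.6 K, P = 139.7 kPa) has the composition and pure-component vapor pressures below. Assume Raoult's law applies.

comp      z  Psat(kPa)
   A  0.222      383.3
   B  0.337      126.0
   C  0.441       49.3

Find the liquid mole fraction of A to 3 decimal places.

Raoult's law: Kᵢ = Pᵢˢᵃᵗ/P = Pᵢˢᵃᵗ/139.7.
  K_A = 383.3/139.7 = 2.74374, K_B = 126.0/139.7 = 0.90193, K_C = 49.3/139.7 = 0.35290
Rachford–Rice: g(ψ) = Σ zᵢ(Kᵢ−1)/(1+ψ(Kᵢ−1)) = 0.
Check two-phase: ΣzᵢKᵢ = 1.069 > 1 and Σzᵢ/Kᵢ = 1.704 > 1, so g(0) = 0.069 > 0 and g(1) = -0.704 < 0.
Newton–Raphson from ψ = 0.41:
  ψ = 0.410: g = -0.1971, g' = -0.575 → ψ = 0.067
  ψ = 0.067: g = 0.0148, g' = -0.746 → ψ = 0.087
  ψ = 0.087: g = 0.0003, g' = -0.719 → ψ = 0.088
Converged at ψ = 0.088.
Compositions from xᵢ = zᵢ/(1+ψ(Kᵢ−1)), yᵢ = Kᵢxᵢ:
  A: x = 0.193, y = 0.528
  B: x = 0.340, y = 0.307
  C: x = 0.467, y = 0.165

x_A = 0.193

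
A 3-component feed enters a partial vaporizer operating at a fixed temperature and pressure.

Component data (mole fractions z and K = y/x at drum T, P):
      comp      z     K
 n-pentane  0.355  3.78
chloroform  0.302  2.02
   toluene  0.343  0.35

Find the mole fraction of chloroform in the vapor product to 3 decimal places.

y_chloroform = 0.334

Material balance + equilibrium reduce to Σ zᵢ(Kᵢ−1)/(1+β(Kᵢ−1)) = 0.
g(0) = ΣzᵢKᵢ − 1 = 1.072 and g(1) = 1 − Σzᵢ/Kᵢ = -0.223, so a root lies in (0, 1).
Newton–Raphson from β = 0.5:
  β = 0.500: g = 0.2866, g' = -0.936 → β = 0.806
  β = 0.806: g = 0.0051, g' = -0.995 → β = 0.811
Converged at β = 0.811.
Compositions from xᵢ = zᵢ/(1+β(Kᵢ−1)), yᵢ = Kᵢxᵢ:
  n-pentane: x = 0.109, y = 0.412
  chloroform: x = 0.165, y = 0.334
  toluene: x = 0.726, y = 0.254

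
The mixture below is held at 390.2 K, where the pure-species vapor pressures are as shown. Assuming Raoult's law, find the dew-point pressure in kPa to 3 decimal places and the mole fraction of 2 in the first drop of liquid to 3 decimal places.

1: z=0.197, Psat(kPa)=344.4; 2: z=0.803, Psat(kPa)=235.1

At the dew point ψ → 1, so Σzᵢ/Kᵢ = 1 with Kᵢ = Pᵢˢᵃᵗ/P ⇒ 1/P = Σzᵢ/Pᵢˢᵃᵗ.
1/P = 0.197/344.4 + 0.803/235.1 = 0.003988 ⇒ P = 250.779 kPa
xᵢ = zᵢP/Pᵢˢᵃᵗ ⇒ x_2 = 0.803·250.779/235.1 = 0.857

Pdew = 250.779 kPa, x_2 = 0.857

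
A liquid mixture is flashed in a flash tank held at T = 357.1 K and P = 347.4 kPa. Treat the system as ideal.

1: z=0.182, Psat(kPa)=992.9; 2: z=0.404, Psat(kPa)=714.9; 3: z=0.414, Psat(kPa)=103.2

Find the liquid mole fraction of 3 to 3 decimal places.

x_3 = 0.643

Raoult's law: Kᵢ = Pᵢˢᵃᵗ/P = Pᵢˢᵃᵗ/347.4.
  K_1 = 992.9/347.4 = 2.85809, K_2 = 714.9/347.4 = 2.05786, K_3 = 103.2/347.4 = 0.29706
Material balance + equilibrium reduce to Σ zᵢ(Kᵢ−1)/(1+β(Kᵢ−1)) = 0.
Feasibility: ΣzᵢKᵢ = 1.475, Σzᵢ/Kᵢ = 1.654 — both > 1, two phases present.
Newton iteration, β⁰ = 0.44:
  β = 0.440: g = 0.0564, g' = -0.830 → β = 0.508
  β = 0.508: g = -0.0007, g' = -0.852 → β = 0.507
Converged at β = 0.507.
Compositions from xᵢ = zᵢ/(1+β(Kᵢ−1)), yᵢ = Kᵢxᵢ:
  1: x = 0.094, y = 0.268
  2: x = 0.263, y = 0.541
  3: x = 0.643, y = 0.191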